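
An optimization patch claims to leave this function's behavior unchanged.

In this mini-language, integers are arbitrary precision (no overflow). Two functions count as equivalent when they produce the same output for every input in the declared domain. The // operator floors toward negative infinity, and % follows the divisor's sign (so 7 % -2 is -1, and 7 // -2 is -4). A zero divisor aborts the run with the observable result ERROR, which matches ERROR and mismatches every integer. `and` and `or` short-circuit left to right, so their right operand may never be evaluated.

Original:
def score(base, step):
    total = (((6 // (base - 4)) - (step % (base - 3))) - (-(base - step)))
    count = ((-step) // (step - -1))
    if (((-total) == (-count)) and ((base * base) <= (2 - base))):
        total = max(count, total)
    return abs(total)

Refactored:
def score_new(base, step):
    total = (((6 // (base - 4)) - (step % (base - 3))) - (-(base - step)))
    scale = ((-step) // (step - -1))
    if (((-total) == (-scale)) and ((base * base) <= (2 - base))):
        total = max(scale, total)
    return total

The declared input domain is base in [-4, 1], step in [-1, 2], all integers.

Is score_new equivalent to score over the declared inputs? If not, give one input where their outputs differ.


Run the pair on base=-4, step=0.
score: total becomes -5; next count becomes 0; next (((-total) == (-count)) and ((base * base) <= (2 - base))) evaluates to false; next final value 5
score_new: total becomes -5; next scale becomes 0; next (((-total) == (-scale)) and ((base * base) <= (2 - base))) evaluates to false; next final value -5
5 != -5, so the rewrite changes behavior.
verdict: not equivalent; witness: base=-4, step=0


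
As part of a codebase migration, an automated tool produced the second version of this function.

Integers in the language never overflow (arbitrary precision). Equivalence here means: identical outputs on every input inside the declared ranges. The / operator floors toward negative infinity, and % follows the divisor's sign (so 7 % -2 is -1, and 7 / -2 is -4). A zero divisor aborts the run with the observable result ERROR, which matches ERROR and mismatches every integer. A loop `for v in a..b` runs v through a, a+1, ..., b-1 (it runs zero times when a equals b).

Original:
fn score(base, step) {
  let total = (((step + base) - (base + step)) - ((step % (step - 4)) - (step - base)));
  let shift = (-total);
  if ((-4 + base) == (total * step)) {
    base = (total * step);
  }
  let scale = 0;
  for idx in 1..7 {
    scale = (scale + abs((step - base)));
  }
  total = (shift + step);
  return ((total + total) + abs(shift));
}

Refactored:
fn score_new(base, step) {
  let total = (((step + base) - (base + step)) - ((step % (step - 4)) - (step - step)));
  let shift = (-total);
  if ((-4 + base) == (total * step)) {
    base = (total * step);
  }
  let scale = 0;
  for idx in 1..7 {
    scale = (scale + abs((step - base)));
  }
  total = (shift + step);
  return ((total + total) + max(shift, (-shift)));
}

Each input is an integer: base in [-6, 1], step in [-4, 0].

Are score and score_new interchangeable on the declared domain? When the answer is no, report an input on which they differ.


Input base=-6, step=-4: -14 from score versus -12 from score_new.
verdict: not equivalent; witness: base=-6, step=-4


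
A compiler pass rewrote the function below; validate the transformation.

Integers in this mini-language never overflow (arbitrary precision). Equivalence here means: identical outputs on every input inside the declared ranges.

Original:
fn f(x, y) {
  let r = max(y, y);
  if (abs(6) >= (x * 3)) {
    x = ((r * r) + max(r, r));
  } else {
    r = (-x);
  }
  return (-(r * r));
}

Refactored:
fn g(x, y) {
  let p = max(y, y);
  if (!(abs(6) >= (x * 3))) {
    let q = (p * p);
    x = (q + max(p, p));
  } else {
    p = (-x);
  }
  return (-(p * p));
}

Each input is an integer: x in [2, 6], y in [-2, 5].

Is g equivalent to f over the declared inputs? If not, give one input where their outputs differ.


The rewrite breaks on x=2, y=-1, where the results are -1 and -4.
f: r becomes -1; next (abs(6) >= (x * 3)) evaluates to true; next x becomes 0; next final value -1
g: p becomes -1; next (!(abs(6) >= (x * 3))) evaluates to false; next p becomes -2; next final value -4
verdict: not equivalent; witness: x=2, y=-1


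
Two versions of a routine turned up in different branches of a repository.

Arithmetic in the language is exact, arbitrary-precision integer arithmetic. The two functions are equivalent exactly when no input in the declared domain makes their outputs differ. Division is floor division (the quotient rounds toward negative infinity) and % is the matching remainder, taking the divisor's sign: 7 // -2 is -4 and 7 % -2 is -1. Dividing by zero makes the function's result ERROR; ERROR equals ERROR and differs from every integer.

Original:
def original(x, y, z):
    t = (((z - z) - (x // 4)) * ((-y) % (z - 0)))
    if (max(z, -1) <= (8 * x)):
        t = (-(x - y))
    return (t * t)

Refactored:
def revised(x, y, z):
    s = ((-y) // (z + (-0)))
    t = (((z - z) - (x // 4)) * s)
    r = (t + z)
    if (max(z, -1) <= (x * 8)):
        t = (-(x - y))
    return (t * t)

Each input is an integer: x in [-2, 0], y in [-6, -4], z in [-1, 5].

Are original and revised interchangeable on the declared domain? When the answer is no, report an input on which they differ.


The rewrite breaks on x=-2, y=-6, z=-1, where the results are 0 and 36.
original: t=0, then (max(z, -1) <= (8 * x)) is false, then returns 0
revised: s=-6, then t=-6, then r=-7, then (max(z, -1) <= (x * 8)) is false, then returns 36
verdict: not equivalent; witness: x=-2, y=-6, z=-1


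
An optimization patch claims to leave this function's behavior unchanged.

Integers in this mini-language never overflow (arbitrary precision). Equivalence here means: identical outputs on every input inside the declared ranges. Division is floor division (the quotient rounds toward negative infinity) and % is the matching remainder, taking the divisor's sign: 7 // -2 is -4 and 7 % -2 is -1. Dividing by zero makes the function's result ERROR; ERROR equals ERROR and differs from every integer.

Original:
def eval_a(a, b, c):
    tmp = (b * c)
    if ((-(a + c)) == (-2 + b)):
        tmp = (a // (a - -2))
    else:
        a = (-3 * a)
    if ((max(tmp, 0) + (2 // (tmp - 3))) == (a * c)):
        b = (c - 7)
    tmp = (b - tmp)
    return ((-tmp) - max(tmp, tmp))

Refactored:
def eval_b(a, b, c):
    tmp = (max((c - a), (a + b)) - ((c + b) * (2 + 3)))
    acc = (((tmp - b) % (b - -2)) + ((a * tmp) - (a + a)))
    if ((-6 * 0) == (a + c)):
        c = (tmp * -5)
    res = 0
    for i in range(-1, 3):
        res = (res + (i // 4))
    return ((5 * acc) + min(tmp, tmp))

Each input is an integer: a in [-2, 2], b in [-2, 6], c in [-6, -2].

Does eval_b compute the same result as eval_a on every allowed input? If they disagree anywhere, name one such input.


Evaluate both at a=-2, b=-2, c=-6.
eval_a: tmp=12, then ((-(a + c)) == (-2 + b)) is false, then a=6, then ((max(tmp, 0) + (2 // (tmp - 3))) == (a * c)) is false, then tmp=-14, then returns 28
eval_b: tmp=36, then a zero divisor aborts: ERROR
28 against ERROR: the behavior changed.
verdict: not equivalent; witness: a=-2, b=-2, c=-6


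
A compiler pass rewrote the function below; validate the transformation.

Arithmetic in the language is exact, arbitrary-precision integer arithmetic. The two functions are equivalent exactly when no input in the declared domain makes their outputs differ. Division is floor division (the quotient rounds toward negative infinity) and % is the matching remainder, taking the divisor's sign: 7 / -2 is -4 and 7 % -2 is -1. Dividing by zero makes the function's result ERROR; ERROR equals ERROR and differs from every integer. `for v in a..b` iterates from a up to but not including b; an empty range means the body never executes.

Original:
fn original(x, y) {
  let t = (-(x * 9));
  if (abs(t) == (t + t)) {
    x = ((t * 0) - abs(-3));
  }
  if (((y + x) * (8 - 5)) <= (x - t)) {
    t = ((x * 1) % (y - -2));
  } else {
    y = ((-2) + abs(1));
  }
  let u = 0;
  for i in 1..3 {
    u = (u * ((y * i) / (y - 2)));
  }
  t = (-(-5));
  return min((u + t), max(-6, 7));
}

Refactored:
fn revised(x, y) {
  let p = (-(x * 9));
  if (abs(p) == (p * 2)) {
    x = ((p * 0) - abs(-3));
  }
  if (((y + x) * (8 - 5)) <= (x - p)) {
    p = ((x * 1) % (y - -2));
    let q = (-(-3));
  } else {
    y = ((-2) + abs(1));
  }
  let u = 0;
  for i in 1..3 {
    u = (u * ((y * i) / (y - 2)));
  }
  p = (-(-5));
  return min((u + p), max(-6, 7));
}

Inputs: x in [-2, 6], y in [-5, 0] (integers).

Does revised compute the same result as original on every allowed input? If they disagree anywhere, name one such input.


The two versions differ — the changes include constant usage differs, statement counts differ, local variable names differ, arithmetic usage differs.
Spot check at x=6, y=-4 — original: t = -54; (abs(t) == (t + t)) -> false; (((y + x) * (8 - 5)) <= (x - t)) -> true; t = 0; u = 0; [i=1]; u = 0; [i=2]; u = 0; t = 5; return 5. revised: p = -54; (abs(p) == (p * 2)) -> false; (((y + x) * (8 - 5)) <= (x - p)) -> true; p = 0; q = 3; u = 0; [i=1]; u = 0; [i=2]; u = 0; p = 5; return 5. Both give 5.
Checked all 54 inputs in the declared domain: the outputs agree on every one.
verdict: equivalent


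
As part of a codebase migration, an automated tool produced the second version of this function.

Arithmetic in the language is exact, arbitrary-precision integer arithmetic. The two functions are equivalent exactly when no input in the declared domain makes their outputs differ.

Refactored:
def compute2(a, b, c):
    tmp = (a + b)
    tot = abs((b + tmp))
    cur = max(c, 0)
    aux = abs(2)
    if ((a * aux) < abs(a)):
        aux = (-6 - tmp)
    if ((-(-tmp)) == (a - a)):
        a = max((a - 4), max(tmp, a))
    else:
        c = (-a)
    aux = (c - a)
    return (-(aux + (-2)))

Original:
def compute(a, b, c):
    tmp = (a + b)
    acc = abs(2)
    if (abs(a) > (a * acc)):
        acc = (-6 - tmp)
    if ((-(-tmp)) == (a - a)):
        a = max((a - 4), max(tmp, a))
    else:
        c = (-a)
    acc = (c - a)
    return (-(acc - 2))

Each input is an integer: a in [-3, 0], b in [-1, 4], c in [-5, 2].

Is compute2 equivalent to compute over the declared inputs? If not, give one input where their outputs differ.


Equivalent — the differences include arithmetic usage differs; and comparison usage differs; and constant usage differs; and statement counts differ; and min/max/abs usage differs; and local variable names differ, yet no declared input distinguishes the two.
As a probe, take a=0, b=0, c=0: compute runs tmp becomes 0; next acc becomes 2; next (abs(a) > (a * acc)) evaluates to false; next ((-(-tmp)) == (a - a)) evaluates to true; next a becomes 0; next acc becomes 0; next final value 2; compute2 runs tmp becomes 0; next tot becomes 0; next cur becomes 0; next aux becomes 2; next ((a * aux) < abs(a)) evaluates to false; next ((-(-tmp)) == (a - a)) evaluates to true; next a becomes 0; next aux becomes 0; next final value 2; both end at 2.
Across all 192 domain points the two functions coincide.
verdict: equivalent


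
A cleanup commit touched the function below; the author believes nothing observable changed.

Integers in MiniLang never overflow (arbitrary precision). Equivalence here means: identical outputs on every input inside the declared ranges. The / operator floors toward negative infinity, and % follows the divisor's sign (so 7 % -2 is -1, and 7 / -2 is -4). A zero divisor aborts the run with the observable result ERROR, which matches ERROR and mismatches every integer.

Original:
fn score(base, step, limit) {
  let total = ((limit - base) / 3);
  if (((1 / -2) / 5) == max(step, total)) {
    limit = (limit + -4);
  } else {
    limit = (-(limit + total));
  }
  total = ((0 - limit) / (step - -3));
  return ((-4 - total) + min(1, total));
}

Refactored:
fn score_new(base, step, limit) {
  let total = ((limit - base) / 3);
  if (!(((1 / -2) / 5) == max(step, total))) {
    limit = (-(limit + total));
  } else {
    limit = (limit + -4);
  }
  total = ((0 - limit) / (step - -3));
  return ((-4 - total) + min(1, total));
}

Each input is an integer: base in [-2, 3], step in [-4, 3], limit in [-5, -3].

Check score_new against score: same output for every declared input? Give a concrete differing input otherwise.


Although boolean connective usage differs, 144/144 inputs agree.
verdict: equivalent


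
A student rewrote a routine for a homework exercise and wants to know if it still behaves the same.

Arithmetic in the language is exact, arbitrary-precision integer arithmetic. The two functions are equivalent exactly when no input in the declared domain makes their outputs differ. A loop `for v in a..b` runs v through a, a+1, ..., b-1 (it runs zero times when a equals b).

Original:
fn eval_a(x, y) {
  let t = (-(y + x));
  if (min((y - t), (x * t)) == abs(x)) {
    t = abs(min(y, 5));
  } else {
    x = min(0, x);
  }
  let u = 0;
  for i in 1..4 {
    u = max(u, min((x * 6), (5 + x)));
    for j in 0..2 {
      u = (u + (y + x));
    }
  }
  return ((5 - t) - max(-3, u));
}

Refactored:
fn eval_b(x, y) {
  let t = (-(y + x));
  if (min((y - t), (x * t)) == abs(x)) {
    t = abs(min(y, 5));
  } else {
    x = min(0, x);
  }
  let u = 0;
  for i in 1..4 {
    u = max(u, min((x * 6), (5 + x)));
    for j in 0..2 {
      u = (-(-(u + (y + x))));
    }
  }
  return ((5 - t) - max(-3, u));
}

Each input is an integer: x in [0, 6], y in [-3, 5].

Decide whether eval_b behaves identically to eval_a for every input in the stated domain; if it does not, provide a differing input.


This is a faithful refactor — same computation, different form, but the computed results match everywhere.
One worked example (x=2, y=4) — eval_a: t = -6; (min((y - t), (x * t)) == abs(x)) -> false; x = 0; u = 0; [i=1]; u = 0; [j=0]; u = 4; [j=1]; u = 8; [i=2]; u = 8; [j=0]; u = 12; [j=1]; u = 16; [i=3]; u = 16; [j=0]; u = 20; [j=1]; u = 24; return -13; eval_b: t = -6; (min((y - t), (x * t)) == abs(x)) -> false; x = 0; u = 0; [i=1]; u = 0; [j=0]; u = 4; [j=1]; u = 8; [i=2]; u = 8; [j=0]; u = 12; [j=1]; u = 16; [i=3]; u = 16; [j=0]; u = 20; [j=1]; u = 24; return -13; agreement on -13.
Sweeping the whole domain (63 inputs) finds no disagreement.
verdict: equivalent


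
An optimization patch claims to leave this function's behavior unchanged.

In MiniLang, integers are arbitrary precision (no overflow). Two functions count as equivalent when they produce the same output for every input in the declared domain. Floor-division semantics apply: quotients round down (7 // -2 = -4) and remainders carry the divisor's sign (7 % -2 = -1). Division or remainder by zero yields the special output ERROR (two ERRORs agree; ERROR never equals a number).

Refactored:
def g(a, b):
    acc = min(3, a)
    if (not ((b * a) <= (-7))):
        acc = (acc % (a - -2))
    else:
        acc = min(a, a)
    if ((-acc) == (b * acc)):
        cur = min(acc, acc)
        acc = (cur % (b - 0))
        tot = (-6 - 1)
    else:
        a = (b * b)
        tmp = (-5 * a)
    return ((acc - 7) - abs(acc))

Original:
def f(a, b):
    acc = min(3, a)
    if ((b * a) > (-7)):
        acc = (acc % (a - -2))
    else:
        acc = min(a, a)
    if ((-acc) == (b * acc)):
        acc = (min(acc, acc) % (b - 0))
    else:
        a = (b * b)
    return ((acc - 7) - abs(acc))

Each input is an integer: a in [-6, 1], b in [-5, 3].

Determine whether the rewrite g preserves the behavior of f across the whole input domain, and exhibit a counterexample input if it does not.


Changes here: comparison usage differs; also arithmetic usage differs; also local variable names differ; also constant usage differs; also boolean connective usage differs; also statement counts differ; the full 72-point sweep finds no disagreement.
verdict: equivalent


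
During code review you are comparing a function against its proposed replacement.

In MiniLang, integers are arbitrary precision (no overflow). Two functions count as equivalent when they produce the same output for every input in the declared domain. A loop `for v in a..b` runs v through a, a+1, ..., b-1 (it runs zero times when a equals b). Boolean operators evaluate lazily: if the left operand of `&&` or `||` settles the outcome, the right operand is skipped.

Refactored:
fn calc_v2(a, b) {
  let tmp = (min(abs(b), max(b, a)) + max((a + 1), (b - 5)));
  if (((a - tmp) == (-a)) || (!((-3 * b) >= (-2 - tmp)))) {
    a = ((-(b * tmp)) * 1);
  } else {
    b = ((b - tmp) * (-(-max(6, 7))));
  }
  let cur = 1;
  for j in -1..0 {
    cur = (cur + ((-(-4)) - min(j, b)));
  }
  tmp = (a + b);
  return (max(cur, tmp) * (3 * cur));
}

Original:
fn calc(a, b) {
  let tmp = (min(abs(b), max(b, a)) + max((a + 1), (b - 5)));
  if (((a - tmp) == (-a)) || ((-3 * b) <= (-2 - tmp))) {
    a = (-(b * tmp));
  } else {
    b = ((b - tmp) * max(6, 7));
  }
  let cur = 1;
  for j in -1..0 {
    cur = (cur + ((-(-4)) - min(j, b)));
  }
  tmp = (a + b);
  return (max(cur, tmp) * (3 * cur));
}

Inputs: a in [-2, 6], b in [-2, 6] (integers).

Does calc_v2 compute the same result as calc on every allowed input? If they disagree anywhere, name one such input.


At a=1, b=2: calc gives 108, calc_v2 gives 1083.
verdict: not equivalent; witness: a=1, b=2


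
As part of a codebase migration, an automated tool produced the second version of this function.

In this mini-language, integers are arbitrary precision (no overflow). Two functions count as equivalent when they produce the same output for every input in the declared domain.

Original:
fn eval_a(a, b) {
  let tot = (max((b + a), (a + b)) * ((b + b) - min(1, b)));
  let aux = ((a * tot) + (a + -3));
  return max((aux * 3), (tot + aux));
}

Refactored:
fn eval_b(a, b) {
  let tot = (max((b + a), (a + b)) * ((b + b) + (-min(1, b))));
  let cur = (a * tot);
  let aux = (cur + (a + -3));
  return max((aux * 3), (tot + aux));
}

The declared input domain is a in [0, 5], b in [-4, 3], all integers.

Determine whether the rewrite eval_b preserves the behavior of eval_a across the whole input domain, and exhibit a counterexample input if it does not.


The two are interchangeable: statement counts differ, plus local variable names differ, plus arithmetic usage differs, and every declared input agrees.
As a probe, take a=4, b=-4: eval_a runs tot = 0; aux = 1; return 3; eval_b runs tot = 0; cur = 0; aux = 1; return 3; both end at 3.
Across all 48 domain points the two functions coincide.
verdict: equivalent


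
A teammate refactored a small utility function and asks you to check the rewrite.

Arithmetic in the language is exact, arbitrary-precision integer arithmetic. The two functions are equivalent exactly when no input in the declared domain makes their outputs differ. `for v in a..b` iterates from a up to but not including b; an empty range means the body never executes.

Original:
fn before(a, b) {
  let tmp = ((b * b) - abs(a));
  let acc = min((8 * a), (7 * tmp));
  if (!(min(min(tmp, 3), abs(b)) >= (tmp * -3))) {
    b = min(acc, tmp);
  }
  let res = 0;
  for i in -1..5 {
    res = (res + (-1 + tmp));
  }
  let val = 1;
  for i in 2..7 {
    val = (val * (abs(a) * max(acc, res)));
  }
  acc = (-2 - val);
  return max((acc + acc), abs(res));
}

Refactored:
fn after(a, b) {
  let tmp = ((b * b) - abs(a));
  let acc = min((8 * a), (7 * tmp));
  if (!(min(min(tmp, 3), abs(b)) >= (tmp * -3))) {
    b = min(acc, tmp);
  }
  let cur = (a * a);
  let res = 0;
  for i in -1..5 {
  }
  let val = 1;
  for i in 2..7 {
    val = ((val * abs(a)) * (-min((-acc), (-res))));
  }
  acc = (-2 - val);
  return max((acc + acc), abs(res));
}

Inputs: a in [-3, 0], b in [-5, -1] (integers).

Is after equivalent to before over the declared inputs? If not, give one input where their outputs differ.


Run the pair on a=-3, b=-5.
before: tmp := 22 | acc := -24 | (!(min(min(tmp, 3), abs(b)) >= (tmp * -3))): false | res := 0 | iter i=-1: | res := 21 | iter i=0: | res := 42 | iter i=1: | res := 63 | iter i=2: | res := 84 | iter i=3: | res := 105 | iter i=4: | res := 126 | val := 1 | iter i=2: | val := 378 | iter i=3: | val := 142884 | iter i=4: | val := 54010152 | iter i=5: | val := 20415837456 | iter i=6: | val := 7717186558368 | acc := -7717186558370 | result 126
after: tmp := 22 | acc := -24 | (!(min(min(tmp, 3), abs(b)) >= (tmp * -3))): false | cur := 9 | res := 0 | iter i=-1: | iter i=0: | iter i=1: | iter i=2: | iter i=3: | iter i=4: | val := 1 | iter i=2: | val := 0 | iter i=3: | val := 0 | iter i=4: | val := 0 | iter i=5: | val := 0 | iter i=6: | val := 0 | acc := -2 | result 0
126 vs 0 — the two versions disagree here.
verdict: not equivalent; witness: a=-3, b=-5


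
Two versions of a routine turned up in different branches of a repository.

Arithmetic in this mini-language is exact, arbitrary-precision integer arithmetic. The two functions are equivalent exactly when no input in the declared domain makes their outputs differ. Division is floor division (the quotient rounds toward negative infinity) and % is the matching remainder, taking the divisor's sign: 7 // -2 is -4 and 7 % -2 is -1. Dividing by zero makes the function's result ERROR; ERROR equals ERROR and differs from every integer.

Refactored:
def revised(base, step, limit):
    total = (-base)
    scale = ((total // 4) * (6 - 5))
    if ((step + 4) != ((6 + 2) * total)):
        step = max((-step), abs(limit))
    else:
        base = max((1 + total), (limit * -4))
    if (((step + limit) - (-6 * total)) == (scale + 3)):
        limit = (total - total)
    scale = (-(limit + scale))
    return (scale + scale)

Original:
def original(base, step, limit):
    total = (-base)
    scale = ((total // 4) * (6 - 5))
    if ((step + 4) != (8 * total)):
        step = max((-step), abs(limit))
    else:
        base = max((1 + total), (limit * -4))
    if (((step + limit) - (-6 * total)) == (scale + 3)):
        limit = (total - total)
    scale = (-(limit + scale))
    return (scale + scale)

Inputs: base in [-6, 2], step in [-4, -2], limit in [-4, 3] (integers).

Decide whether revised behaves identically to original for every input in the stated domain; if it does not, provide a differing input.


Reading the diff, among the changes: constant usage differs; also arithmetic usage differs.
As a probe, take base=-6, step=-3, limit=0: original runs total becomes 6; next scale becomes 1; next ((step + 4) != (8 * total)) evaluates to true; next step becomes 3; next (((step + limit) - (-6 * total)) == (scale + 3)) evaluates to false; next scale becomes -1; next final value -2; revised runs total becomes 6; next scale becomes 1; next ((step + 4) != ((6 + 2) * total)) evaluates to true; next step becomes 3; next (((step + limit) - (-6 * total)) == (scale + 3)) evaluates to false; next scale becomes -1; next final value -2; both end at -2.
Checked all 216 inputs in the declared domain: the outputs agree on every one.
verdict: equivalent


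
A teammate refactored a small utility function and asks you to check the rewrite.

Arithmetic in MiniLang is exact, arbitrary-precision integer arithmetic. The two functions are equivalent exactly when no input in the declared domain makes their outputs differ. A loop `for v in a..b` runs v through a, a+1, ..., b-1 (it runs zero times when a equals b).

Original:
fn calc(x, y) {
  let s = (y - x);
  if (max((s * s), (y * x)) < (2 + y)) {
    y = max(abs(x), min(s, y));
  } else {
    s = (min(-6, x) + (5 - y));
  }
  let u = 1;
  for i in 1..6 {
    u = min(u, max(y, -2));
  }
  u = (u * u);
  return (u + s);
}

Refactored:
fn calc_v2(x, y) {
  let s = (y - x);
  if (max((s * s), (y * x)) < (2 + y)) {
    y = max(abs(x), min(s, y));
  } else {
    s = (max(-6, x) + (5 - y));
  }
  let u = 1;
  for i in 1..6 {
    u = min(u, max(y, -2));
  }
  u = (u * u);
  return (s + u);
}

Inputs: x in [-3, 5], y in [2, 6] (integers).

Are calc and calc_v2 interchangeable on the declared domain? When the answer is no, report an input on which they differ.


Evaluate both at x=-3, y=2.
calc: s becomes 5; next (max((s * s), (y * x)) < (2 + y)) evaluates to false; next s becomes -3; next u becomes 1; next at i=1:; next u becomes 1; next at i=2:; next u becomes 1; next at i=3:; next u becomes 1; next at i=4:; next u becomes 1; next at i=5:; next u becomes 1; next u becomes 1; next final value -2
calc_v2: s becomes 5; next (max((s * s), (y * x)) < (2 + y)) evaluates to false; next s becomes 0; next u becomes 1; next at i=1:; next u becomes 1; next at i=2:; next u becomes 1; next at i=3:; next u becomes 1; next at i=4:; next u becomes 1; next at i=5:; next u becomes 1; next u becomes 1; next final value 1
-2 vs 1 — the two versions disagree here.
verdict: not equivalent; witness: x=-3, y=2


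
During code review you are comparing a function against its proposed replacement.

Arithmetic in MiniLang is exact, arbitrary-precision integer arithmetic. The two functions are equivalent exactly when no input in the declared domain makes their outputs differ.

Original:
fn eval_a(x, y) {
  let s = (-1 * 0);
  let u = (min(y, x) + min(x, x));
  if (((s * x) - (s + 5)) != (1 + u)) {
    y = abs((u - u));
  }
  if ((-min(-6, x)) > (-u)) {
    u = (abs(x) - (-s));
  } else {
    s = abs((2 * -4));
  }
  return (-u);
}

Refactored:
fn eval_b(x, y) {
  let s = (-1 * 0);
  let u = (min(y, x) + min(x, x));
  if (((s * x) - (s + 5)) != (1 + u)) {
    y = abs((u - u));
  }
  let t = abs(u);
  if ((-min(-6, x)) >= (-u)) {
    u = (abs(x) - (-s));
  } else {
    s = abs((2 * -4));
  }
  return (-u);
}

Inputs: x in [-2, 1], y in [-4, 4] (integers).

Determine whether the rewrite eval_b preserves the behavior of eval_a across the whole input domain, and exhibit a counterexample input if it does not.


On input x=-2, y=-4, eval_a returns 6 while eval_b returns -2.
verdict: not equivalent; witness: x=-2, y=-4


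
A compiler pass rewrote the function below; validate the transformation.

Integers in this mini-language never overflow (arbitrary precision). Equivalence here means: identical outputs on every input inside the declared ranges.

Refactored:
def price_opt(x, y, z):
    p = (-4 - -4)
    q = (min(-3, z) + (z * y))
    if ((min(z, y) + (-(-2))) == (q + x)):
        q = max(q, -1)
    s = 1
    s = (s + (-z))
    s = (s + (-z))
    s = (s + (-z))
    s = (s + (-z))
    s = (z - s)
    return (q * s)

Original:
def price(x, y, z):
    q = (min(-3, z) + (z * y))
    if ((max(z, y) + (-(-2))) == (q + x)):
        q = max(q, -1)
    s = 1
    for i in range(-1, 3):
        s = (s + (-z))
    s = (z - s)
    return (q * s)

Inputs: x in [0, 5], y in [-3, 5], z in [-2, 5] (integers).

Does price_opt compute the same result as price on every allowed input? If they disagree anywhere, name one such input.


Consider the input x=2, y=-3, z=0.
price: q becomes -3; next ((max(z, y) + (-(-2))) == (q + x)) evaluates to false; next s becomes 1; next at i=-1:; next s becomes 1; next at i=0:; next s becomes 1; next at i=1:; next s becomes 1; next at i=2:; next s becomes 1; next s becomes -1; next final value 3
price_opt: p becomes 0; next q becomes -3; next ((min(z, y) + (-(-2))) == (q + x)) evaluates to true; next q becomes -1; next s becomes 1; next s becomes 1; next s becomes 1; next s becomes 1; next s becomes 1; next s becomes -1; next final value 1
3 vs 1 — the two versions disagree here.
verdict: not equivalent; witness: x=2, y=-3, z=0


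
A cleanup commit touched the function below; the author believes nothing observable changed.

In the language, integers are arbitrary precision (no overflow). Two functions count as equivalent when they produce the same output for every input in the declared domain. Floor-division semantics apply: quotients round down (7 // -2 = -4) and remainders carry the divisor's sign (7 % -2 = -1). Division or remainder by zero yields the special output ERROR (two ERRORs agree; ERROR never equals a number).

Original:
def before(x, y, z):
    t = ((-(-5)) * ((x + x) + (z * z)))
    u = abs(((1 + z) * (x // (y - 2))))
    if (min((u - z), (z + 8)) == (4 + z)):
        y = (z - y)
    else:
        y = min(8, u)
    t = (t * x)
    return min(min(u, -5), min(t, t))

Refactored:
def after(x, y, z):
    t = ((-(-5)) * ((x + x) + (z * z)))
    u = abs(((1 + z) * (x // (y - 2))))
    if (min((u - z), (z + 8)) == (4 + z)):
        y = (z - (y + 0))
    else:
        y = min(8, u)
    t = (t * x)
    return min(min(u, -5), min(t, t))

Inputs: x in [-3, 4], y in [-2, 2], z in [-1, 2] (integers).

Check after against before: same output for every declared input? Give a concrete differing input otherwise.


Side by side, the visible changes include: arithmetic usage differs, and constant usage differs.
One worked example (x=1, y=1, z=1) — before: t becomes 15; next u becomes 2; next (min((u - z), (z + 8)) == (4 + z)) evaluates to false; next y becomes 2; next t becomes 15; next final value -5; after: t becomes 15; next u becomes 2; next (min((u - z), (z + 8)) == (4 + z)) evaluates to false; next y becomes 2; next t becomes 15; next final value -5; agreement on -5.
Sweeping the whole domain (160 inputs) finds no disagreement.
verdict: equivalent


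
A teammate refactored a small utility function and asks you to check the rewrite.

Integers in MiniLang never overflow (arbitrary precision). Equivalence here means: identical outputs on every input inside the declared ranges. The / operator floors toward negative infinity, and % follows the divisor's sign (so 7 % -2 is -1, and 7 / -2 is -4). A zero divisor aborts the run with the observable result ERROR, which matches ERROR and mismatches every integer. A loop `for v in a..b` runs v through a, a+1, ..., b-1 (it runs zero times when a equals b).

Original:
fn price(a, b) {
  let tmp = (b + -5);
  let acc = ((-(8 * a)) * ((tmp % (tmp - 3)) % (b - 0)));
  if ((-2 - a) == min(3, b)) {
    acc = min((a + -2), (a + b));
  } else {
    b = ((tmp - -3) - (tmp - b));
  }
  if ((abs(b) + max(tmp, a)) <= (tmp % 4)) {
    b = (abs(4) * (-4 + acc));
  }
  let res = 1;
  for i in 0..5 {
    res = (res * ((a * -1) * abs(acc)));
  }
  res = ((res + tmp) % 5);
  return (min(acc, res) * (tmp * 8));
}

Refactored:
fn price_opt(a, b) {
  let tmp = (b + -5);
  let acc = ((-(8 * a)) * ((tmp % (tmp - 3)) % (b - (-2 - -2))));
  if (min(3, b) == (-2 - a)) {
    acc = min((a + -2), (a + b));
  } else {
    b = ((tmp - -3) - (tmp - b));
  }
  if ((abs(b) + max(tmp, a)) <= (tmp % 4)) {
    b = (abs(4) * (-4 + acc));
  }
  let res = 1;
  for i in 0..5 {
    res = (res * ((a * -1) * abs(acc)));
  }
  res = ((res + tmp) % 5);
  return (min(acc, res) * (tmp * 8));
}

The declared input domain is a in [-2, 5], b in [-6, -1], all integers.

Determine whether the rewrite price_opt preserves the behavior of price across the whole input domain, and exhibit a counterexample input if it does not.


Behavior is preserved: although arithmetic usage differs; also constant usage differs, the outputs never diverge.
As a probe, take a=-1, b=-6: price runs tmp=-11, then acc=-40, then ((-2 - a) == min(3, b)) is false, then b=-3, then ((abs(b) + max(tmp, a)) <= (tmp % 4)) is false, then res=1, then (i=0), then res=40, then (i=1), then res=1600, then (i=2), then res=64000, then (i=3), then res=2560000, then (i=4), then res=102400000, then res=4, then returns 3520; price_opt runs tmp=-11, then acc=-40, then (min(3, b) == (-2 - a)) is false, then b=-3, then ((abs(b) + max(tmp, a)) <= (tmp % 4)) is false, then res=1, then (i=0), then res=40, then (i=1), then res=1600, then (i=2), then res=64000, then (i=3), then res=2560000, then (i=4), then res=102400000, then res=4, then returns 3520; both end at 3520.
Sweeping the whole domain (48 inputs) finds no disagreement.
verdict: equivalent


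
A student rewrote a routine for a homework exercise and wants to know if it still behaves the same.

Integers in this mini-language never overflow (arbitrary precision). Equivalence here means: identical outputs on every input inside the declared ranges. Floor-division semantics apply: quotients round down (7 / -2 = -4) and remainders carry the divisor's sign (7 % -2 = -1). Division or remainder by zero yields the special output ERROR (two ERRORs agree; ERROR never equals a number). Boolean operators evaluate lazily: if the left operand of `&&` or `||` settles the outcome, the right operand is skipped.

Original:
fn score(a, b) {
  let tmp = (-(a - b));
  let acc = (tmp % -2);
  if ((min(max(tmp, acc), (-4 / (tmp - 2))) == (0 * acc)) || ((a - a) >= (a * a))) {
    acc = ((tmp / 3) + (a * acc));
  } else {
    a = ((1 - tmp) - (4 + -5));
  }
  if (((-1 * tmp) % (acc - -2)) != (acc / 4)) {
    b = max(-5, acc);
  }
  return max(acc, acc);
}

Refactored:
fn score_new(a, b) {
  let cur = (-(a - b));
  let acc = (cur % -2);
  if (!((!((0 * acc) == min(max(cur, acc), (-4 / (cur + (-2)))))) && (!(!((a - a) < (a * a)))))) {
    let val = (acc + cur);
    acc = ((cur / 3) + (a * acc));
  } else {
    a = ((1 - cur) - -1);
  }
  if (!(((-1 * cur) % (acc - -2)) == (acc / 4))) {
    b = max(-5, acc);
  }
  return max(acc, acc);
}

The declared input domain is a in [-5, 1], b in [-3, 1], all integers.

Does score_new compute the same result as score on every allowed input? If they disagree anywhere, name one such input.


Equivalent — the differences include arithmetic usage differs, plus boolean connective usage differs, plus local variable names differ, plus statement counts differ, plus comparison usage differs, plus constant usage differs, yet no declared input distinguishes the two.
Spot check at a=-3, b=-2 — score: tmp := 1 | acc := -1 | ((min(max(tmp, acc), (-4 / (tmp - 2))) == (0 * acc)) || ((a - a) >= (a * a))): false | a := 1 | (((-1 * tmp) % (acc - -2)) != (acc / 4)): true | b := -1 | result -1. score_new: cur := 1 | acc := -1 | (!((!((0 * acc) == min(max(cur, acc), (-4 / (cur + (-2)))))) && (!(!((a - a) < (a * a)))))): false | a := 1 | (!(((-1 * cur) % (acc - -2)) == (acc / 4))): true | b := -1 | result -1. Both give -1.
Every one of the 35 inputs gives matching results.
verdict: equivalent


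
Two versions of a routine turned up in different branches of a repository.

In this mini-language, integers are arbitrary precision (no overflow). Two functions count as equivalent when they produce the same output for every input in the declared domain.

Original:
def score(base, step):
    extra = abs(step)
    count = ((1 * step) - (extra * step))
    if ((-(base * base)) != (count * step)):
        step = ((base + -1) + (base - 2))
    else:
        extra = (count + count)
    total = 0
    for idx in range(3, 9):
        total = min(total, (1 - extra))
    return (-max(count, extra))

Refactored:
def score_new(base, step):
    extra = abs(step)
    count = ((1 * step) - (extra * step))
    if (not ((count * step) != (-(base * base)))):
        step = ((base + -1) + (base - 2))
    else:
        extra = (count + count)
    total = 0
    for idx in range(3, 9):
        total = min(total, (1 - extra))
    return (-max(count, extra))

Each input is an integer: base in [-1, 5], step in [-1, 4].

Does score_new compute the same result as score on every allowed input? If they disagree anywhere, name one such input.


Consider the input base=-1, step=-1.
score: extra = 1; count = 0; ((-(base * base)) != (count * step)) -> true; step = -5; total = 0; [idx=3]; total = 0; [idx=4]; total = 0; [idx=5]; total = 0; [idx=6]; total = 0; [idx=7]; total = 0; [idx=8]; total = 0; return -1
score_new: extra = 1; count = 0; (not ((count * step) != (-(base * base)))) -> false; extra = 0; total = 0; [idx=3]; total = 0; [idx=4]; total = 0; [idx=5]; total = 0; [idx=6]; total = 0; [idx=7]; total = 0; [idx=8]; total = 0; return 0
-1 and 0 differ, so these are not the same function on this domain.
verdict: not equivalent; witness: base=-1, step=-1


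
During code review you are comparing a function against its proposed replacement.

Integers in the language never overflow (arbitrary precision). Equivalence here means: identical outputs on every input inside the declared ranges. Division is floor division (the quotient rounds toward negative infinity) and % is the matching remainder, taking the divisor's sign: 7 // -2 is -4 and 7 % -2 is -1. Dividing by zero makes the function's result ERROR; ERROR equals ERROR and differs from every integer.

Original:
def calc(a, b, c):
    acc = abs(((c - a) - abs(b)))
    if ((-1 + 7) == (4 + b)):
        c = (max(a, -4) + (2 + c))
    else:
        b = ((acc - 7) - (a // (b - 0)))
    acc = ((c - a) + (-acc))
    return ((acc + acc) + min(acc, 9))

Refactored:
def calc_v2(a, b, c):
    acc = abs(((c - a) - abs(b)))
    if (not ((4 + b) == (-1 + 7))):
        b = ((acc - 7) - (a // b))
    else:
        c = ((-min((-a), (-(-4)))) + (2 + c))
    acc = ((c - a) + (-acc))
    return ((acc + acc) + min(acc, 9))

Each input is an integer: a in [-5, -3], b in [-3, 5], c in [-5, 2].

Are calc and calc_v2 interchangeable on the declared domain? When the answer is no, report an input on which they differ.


Equivalent — the differences include boolean connective usage differs, constant usage differs, arithmetic usage differs, min/max/abs usage differs, yet no declared input distinguishes the two.
Tracing a=-4, b=-3, c=2: calc: acc = 3; ((-1 + 7) == (4 + b)) -> false; b = -5; acc = 3; return 9 | calc_v2: acc = 3; (not ((4 + b) == (-1 + 7))) -> true; b = -5; acc = 3; return 9 — matching result 9.
Checked all 216 inputs in the declared domain: the outputs agree on every one.
verdict: equivalent


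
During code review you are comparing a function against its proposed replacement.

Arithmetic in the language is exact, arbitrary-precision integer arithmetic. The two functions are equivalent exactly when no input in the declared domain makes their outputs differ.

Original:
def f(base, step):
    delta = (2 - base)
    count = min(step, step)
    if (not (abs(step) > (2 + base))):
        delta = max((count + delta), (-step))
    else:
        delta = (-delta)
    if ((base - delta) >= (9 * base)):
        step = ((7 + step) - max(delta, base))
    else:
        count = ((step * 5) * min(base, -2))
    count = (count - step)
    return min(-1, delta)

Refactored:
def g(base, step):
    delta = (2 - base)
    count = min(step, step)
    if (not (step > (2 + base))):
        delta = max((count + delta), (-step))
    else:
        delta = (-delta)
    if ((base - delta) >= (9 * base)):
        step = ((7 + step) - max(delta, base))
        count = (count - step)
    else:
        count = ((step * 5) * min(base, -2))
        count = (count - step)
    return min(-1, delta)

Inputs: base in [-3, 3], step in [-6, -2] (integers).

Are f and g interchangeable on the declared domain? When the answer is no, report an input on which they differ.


Consider the input base=-3, step=-6.
f: delta := 5 | count := -6 | (not (abs(step) > (2 + base))): false | delta := -5 | ((base - delta) >= (9 * base)): true | step := 4 | count := -10 | result -5
g: delta := 5 | count := -6 | (not (step > (2 + base))): true | delta := 6 | ((base - delta) >= (9 * base)): true | step := -5 | count := -1 | result -1
-5 against -1: the behavior changed.
verdict: not equivalent; witness: base=-3, step=-6


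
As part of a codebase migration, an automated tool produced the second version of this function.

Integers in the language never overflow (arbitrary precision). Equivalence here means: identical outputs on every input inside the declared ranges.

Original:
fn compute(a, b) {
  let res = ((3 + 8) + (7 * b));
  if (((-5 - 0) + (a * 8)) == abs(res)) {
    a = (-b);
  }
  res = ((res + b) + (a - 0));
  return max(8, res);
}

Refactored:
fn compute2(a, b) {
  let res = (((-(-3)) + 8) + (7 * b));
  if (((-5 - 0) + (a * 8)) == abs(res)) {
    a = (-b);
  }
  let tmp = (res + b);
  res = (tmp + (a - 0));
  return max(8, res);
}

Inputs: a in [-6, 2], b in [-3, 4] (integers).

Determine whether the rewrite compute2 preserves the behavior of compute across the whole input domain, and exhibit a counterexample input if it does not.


This is a faithful refactor — local variable names differ; also statement counts differ, but the computed results match everywhere.
As a probe, take a=-5, b=-2: compute runs res becomes -3; next (((-5 - 0) + (a * 8)) == abs(res)) evaluates to false; next res becomes -10; next final value 8; compute2 runs res becomes -3; next (((-5 - 0) + (a * 8)) == abs(res)) evaluates to false; next tmp becomes -5; next res becomes -10; next final value 8; both end at 8.
Every one of the 72 inputs gives matching results.
verdict: equivalent
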